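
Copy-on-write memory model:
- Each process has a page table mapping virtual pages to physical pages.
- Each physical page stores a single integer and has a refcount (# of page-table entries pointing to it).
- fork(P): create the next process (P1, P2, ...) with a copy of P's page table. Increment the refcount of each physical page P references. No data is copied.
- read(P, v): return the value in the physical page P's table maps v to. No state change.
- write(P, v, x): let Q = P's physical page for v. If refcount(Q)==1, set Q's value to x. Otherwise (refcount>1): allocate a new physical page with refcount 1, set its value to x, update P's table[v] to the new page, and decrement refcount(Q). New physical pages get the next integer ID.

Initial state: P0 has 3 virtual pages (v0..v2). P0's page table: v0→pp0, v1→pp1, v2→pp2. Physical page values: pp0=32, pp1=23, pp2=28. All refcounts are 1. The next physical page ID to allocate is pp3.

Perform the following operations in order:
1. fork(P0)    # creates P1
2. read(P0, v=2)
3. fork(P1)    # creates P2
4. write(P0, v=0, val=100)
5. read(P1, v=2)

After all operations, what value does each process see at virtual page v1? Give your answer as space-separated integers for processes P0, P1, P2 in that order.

Answer: 23 23 23

Derivation:
Op 1: fork(P0) -> P1. 3 ppages; refcounts: pp0:2 pp1:2 pp2:2
Op 2: read(P0, v2) -> 28. No state change.
Op 3: fork(P1) -> P2. 3 ppages; refcounts: pp0:3 pp1:3 pp2:3
Op 4: write(P0, v0, 100). refcount(pp0)=3>1 -> COPY to pp3. 4 ppages; refcounts: pp0:2 pp1:3 pp2:3 pp3:1
Op 5: read(P1, v2) -> 28. No state change.
P0: v1 -> pp1 = 23
P1: v1 -> pp1 = 23
P2: v1 -> pp1 = 23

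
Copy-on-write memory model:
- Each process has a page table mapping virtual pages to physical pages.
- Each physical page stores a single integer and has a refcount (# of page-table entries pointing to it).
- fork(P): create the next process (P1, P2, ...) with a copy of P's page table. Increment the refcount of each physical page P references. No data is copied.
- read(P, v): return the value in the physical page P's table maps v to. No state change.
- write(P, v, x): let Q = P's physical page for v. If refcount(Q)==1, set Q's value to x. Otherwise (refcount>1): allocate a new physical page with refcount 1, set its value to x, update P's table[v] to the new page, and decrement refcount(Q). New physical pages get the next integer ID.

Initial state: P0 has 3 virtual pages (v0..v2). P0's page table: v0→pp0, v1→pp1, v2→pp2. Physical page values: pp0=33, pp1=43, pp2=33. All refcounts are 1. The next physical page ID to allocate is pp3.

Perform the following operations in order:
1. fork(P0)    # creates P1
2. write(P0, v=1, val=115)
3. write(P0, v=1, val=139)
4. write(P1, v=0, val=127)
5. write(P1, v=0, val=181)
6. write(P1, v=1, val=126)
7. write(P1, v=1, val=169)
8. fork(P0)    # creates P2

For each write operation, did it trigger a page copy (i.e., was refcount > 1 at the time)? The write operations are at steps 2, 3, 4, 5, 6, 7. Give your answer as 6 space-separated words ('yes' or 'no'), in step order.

Op 1: fork(P0) -> P1. 3 ppages; refcounts: pp0:2 pp1:2 pp2:2
Op 2: write(P0, v1, 115). refcount(pp1)=2>1 -> COPY to pp3. 4 ppages; refcounts: pp0:2 pp1:1 pp2:2 pp3:1
Op 3: write(P0, v1, 139). refcount(pp3)=1 -> write in place. 4 ppages; refcounts: pp0:2 pp1:1 pp2:2 pp3:1
Op 4: write(P1, v0, 127). refcount(pp0)=2>1 -> COPY to pp4. 5 ppages; refcounts: pp0:1 pp1:1 pp2:2 pp3:1 pp4:1
Op 5: write(P1, v0, 181). refcount(pp4)=1 -> write in place. 5 ppages; refcounts: pp0:1 pp1:1 pp2:2 pp3:1 pp4:1
Op 6: write(P1, v1, 126). refcount(pp1)=1 -> write in place. 5 ppages; refcounts: pp0:1 pp1:1 pp2:2 pp3:1 pp4:1
Op 7: write(P1, v1, 169). refcount(pp1)=1 -> write in place. 5 ppages; refcounts: pp0:1 pp1:1 pp2:2 pp3:1 pp4:1
Op 8: fork(P0) -> P2. 5 ppages; refcounts: pp0:2 pp1:1 pp2:3 pp3:2 pp4:1

yes no yes no no no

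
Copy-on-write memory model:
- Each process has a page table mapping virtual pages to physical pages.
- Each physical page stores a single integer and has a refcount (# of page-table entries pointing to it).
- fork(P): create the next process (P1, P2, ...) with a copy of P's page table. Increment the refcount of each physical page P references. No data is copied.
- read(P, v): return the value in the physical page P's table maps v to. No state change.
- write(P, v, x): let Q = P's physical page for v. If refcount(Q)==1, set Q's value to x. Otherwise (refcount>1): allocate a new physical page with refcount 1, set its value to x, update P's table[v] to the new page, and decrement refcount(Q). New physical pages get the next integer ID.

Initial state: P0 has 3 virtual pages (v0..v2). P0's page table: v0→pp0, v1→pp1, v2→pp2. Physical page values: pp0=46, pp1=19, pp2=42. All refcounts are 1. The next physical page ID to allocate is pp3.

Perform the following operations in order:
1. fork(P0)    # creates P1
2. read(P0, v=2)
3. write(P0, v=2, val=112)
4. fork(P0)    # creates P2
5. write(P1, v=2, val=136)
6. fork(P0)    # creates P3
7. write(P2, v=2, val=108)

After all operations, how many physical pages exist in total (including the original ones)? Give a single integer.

Op 1: fork(P0) -> P1. 3 ppages; refcounts: pp0:2 pp1:2 pp2:2
Op 2: read(P0, v2) -> 42. No state change.
Op 3: write(P0, v2, 112). refcount(pp2)=2>1 -> COPY to pp3. 4 ppages; refcounts: pp0:2 pp1:2 pp2:1 pp3:1
Op 4: fork(P0) -> P2. 4 ppages; refcounts: pp0:3 pp1:3 pp2:1 pp3:2
Op 5: write(P1, v2, 136). refcount(pp2)=1 -> write in place. 4 ppages; refcounts: pp0:3 pp1:3 pp2:1 pp3:2
Op 6: fork(P0) -> P3. 4 ppages; refcounts: pp0:4 pp1:4 pp2:1 pp3:3
Op 7: write(P2, v2, 108). refcount(pp3)=3>1 -> COPY to pp4. 5 ppages; refcounts: pp0:4 pp1:4 pp2:1 pp3:2 pp4:1

Answer: 5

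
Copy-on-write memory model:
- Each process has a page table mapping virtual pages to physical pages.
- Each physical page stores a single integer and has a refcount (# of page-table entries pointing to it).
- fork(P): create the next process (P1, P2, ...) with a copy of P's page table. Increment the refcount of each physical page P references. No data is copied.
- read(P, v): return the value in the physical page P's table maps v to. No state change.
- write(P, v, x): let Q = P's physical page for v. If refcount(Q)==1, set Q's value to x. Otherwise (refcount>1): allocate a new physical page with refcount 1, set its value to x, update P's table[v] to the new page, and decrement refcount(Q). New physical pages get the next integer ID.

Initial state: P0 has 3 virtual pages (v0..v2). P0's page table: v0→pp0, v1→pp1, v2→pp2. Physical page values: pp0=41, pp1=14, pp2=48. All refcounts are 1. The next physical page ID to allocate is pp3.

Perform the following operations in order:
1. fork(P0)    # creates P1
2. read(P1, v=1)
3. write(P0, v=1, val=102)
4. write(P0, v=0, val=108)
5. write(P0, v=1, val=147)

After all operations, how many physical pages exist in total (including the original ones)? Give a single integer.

Answer: 5

Derivation:
Op 1: fork(P0) -> P1. 3 ppages; refcounts: pp0:2 pp1:2 pp2:2
Op 2: read(P1, v1) -> 14. No state change.
Op 3: write(P0, v1, 102). refcount(pp1)=2>1 -> COPY to pp3. 4 ppages; refcounts: pp0:2 pp1:1 pp2:2 pp3:1
Op 4: write(P0, v0, 108). refcount(pp0)=2>1 -> COPY to pp4. 5 ppages; refcounts: pp0:1 pp1:1 pp2:2 pp3:1 pp4:1
Op 5: write(P0, v1, 147). refcount(pp3)=1 -> write in place. 5 ppages; refcounts: pp0:1 pp1:1 pp2:2 pp3:1 pp4:1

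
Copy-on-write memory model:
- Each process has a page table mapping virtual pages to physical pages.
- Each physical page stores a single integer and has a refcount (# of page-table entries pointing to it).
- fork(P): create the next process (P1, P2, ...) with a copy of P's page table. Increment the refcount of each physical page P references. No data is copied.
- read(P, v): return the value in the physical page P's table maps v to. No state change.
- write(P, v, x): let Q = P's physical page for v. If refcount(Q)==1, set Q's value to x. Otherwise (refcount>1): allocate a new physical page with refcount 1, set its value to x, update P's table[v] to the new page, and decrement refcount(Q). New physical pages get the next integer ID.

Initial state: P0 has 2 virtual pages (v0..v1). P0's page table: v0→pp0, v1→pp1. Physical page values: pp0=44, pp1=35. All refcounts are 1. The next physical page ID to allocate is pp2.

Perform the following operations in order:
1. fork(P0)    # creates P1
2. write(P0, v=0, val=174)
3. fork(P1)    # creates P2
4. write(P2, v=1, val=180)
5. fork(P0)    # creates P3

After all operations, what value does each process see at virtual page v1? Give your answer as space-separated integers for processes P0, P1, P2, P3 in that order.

Op 1: fork(P0) -> P1. 2 ppages; refcounts: pp0:2 pp1:2
Op 2: write(P0, v0, 174). refcount(pp0)=2>1 -> COPY to pp2. 3 ppages; refcounts: pp0:1 pp1:2 pp2:1
Op 3: fork(P1) -> P2. 3 ppages; refcounts: pp0:2 pp1:3 pp2:1
Op 4: write(P2, v1, 180). refcount(pp1)=3>1 -> COPY to pp3. 4 ppages; refcounts: pp0:2 pp1:2 pp2:1 pp3:1
Op 5: fork(P0) -> P3. 4 ppages; refcounts: pp0:2 pp1:3 pp2:2 pp3:1
P0: v1 -> pp1 = 35
P1: v1 -> pp1 = 35
P2: v1 -> pp3 = 180
P3: v1 -> pp1 = 35

Answer: 35 35 180 35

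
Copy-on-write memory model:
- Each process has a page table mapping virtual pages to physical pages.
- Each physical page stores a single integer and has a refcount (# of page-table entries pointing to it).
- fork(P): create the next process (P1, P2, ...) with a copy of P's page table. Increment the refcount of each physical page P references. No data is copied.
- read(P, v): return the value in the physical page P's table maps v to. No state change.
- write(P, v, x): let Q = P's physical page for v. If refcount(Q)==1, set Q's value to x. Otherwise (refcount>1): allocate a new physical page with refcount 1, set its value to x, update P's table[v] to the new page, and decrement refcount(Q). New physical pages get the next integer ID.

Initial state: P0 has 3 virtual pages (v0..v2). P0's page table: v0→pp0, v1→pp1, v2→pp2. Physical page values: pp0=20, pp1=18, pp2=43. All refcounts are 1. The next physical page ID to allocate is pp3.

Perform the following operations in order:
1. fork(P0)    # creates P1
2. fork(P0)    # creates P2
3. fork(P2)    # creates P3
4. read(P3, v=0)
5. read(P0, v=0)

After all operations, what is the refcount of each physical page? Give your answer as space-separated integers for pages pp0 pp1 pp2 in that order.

Answer: 4 4 4

Derivation:
Op 1: fork(P0) -> P1. 3 ppages; refcounts: pp0:2 pp1:2 pp2:2
Op 2: fork(P0) -> P2. 3 ppages; refcounts: pp0:3 pp1:3 pp2:3
Op 3: fork(P2) -> P3. 3 ppages; refcounts: pp0:4 pp1:4 pp2:4
Op 4: read(P3, v0) -> 20. No state change.
Op 5: read(P0, v0) -> 20. No state change.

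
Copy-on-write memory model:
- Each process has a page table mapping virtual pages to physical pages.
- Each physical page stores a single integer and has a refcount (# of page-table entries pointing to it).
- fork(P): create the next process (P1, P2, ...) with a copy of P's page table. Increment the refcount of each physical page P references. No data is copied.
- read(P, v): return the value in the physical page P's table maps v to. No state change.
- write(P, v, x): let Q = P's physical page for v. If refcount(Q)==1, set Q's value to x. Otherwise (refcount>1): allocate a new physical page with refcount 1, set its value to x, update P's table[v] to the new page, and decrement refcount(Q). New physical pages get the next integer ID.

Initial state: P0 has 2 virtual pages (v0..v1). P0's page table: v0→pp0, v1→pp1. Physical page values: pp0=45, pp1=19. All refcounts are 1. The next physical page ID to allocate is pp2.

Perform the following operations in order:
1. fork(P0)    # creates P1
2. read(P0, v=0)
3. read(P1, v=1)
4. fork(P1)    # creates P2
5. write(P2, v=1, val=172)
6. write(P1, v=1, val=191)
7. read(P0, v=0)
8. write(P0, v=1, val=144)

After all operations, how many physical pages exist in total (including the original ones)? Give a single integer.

Answer: 4

Derivation:
Op 1: fork(P0) -> P1. 2 ppages; refcounts: pp0:2 pp1:2
Op 2: read(P0, v0) -> 45. No state change.
Op 3: read(P1, v1) -> 19. No state change.
Op 4: fork(P1) -> P2. 2 ppages; refcounts: pp0:3 pp1:3
Op 5: write(P2, v1, 172). refcount(pp1)=3>1 -> COPY to pp2. 3 ppages; refcounts: pp0:3 pp1:2 pp2:1
Op 6: write(P1, v1, 191). refcount(pp1)=2>1 -> COPY to pp3. 4 ppages; refcounts: pp0:3 pp1:1 pp2:1 pp3:1
Op 7: read(P0, v0) -> 45. No state change.
Op 8: write(P0, v1, 144). refcount(pp1)=1 -> write in place. 4 ppages; refcounts: pp0:3 pp1:1 pp2:1 pp3:1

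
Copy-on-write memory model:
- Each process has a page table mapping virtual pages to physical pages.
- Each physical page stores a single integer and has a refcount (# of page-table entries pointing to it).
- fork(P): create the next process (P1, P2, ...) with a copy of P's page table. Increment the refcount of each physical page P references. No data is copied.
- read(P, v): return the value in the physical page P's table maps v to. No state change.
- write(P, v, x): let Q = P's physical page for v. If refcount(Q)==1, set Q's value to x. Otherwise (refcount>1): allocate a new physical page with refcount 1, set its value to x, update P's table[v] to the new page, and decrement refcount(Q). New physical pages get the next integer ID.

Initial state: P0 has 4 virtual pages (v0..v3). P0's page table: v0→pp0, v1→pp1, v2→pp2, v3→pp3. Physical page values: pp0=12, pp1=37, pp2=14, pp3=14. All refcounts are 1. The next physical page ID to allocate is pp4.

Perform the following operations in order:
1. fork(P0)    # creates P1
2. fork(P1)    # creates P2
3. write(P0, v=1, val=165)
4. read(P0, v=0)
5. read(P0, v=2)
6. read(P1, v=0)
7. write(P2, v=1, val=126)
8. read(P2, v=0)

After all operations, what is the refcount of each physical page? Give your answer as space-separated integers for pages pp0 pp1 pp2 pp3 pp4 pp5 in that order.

Op 1: fork(P0) -> P1. 4 ppages; refcounts: pp0:2 pp1:2 pp2:2 pp3:2
Op 2: fork(P1) -> P2. 4 ppages; refcounts: pp0:3 pp1:3 pp2:3 pp3:3
Op 3: write(P0, v1, 165). refcount(pp1)=3>1 -> COPY to pp4. 5 ppages; refcounts: pp0:3 pp1:2 pp2:3 pp3:3 pp4:1
Op 4: read(P0, v0) -> 12. No state change.
Op 5: read(P0, v2) -> 14. No state change.
Op 6: read(P1, v0) -> 12. No state change.
Op 7: write(P2, v1, 126). refcount(pp1)=2>1 -> COPY to pp5. 6 ppages; refcounts: pp0:3 pp1:1 pp2:3 pp3:3 pp4:1 pp5:1
Op 8: read(P2, v0) -> 12. No state change.

Answer: 3 1 3 3 1 1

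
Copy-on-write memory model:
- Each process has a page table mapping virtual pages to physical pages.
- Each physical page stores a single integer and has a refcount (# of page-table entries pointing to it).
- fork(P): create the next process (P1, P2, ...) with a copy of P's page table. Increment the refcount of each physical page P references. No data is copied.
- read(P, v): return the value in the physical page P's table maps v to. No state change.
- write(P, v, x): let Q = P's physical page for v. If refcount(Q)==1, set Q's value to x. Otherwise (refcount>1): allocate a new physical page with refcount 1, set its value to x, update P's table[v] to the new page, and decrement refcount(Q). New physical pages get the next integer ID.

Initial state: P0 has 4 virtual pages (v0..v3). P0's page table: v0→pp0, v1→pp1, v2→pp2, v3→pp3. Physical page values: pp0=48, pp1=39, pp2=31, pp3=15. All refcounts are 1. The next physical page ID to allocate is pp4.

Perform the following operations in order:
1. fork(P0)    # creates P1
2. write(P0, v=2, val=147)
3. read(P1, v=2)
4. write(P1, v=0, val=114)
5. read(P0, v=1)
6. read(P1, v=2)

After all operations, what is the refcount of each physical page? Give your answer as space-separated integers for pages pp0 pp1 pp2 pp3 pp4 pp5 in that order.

Op 1: fork(P0) -> P1. 4 ppages; refcounts: pp0:2 pp1:2 pp2:2 pp3:2
Op 2: write(P0, v2, 147). refcount(pp2)=2>1 -> COPY to pp4. 5 ppages; refcounts: pp0:2 pp1:2 pp2:1 pp3:2 pp4:1
Op 3: read(P1, v2) -> 31. No state change.
Op 4: write(P1, v0, 114). refcount(pp0)=2>1 -> COPY to pp5. 6 ppages; refcounts: pp0:1 pp1:2 pp2:1 pp3:2 pp4:1 pp5:1
Op 5: read(P0, v1) -> 39. No state change.
Op 6: read(P1, v2) -> 31. No state change.

Answer: 1 2 1 2 1 1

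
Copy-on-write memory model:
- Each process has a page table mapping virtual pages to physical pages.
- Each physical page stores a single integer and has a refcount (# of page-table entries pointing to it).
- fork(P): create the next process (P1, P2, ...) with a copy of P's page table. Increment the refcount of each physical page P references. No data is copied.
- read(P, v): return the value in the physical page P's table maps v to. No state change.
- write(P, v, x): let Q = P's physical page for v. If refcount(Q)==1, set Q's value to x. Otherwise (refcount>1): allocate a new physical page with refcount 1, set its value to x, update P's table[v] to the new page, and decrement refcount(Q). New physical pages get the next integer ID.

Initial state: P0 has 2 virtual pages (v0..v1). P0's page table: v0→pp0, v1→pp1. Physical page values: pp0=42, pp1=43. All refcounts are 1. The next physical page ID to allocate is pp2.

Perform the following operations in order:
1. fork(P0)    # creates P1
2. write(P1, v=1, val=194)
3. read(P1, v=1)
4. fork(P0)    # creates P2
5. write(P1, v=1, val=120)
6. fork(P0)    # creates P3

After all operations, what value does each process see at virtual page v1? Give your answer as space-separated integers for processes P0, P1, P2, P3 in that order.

Answer: 43 120 43 43

Derivation:
Op 1: fork(P0) -> P1. 2 ppages; refcounts: pp0:2 pp1:2
Op 2: write(P1, v1, 194). refcount(pp1)=2>1 -> COPY to pp2. 3 ppages; refcounts: pp0:2 pp1:1 pp2:1
Op 3: read(P1, v1) -> 194. No state change.
Op 4: fork(P0) -> P2. 3 ppages; refcounts: pp0:3 pp1:2 pp2:1
Op 5: write(P1, v1, 120). refcount(pp2)=1 -> write in place. 3 ppages; refcounts: pp0:3 pp1:2 pp2:1
Op 6: fork(P0) -> P3. 3 ppages; refcounts: pp0:4 pp1:3 pp2:1
P0: v1 -> pp1 = 43
P1: v1 -> pp2 = 120
P2: v1 -> pp1 = 43
P3: v1 -> pp1 = 43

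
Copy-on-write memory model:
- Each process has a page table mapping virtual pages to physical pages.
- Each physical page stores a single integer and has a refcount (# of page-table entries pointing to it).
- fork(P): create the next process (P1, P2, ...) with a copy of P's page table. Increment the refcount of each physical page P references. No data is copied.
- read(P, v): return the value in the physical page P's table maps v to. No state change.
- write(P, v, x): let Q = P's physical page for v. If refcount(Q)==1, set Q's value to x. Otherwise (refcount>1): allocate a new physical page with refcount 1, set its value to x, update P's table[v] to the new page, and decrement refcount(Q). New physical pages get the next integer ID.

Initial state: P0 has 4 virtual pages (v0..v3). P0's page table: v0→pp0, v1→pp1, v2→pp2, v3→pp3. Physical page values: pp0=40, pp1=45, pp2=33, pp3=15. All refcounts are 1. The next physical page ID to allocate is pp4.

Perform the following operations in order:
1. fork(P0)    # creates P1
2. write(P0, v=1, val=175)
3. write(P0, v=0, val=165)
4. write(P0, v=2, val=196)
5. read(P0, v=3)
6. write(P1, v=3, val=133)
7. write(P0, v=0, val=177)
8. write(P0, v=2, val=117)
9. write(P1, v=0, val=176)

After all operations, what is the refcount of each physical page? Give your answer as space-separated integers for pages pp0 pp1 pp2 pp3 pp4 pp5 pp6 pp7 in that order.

Answer: 1 1 1 1 1 1 1 1

Derivation:
Op 1: fork(P0) -> P1. 4 ppages; refcounts: pp0:2 pp1:2 pp2:2 pp3:2
Op 2: write(P0, v1, 175). refcount(pp1)=2>1 -> COPY to pp4. 5 ppages; refcounts: pp0:2 pp1:1 pp2:2 pp3:2 pp4:1
Op 3: write(P0, v0, 165). refcount(pp0)=2>1 -> COPY to pp5. 6 ppages; refcounts: pp0:1 pp1:1 pp2:2 pp3:2 pp4:1 pp5:1
Op 4: write(P0, v2, 196). refcount(pp2)=2>1 -> COPY to pp6. 7 ppages; refcounts: pp0:1 pp1:1 pp2:1 pp3:2 pp4:1 pp5:1 pp6:1
Op 5: read(P0, v3) -> 15. No state change.
Op 6: write(P1, v3, 133). refcount(pp3)=2>1 -> COPY to pp7. 8 ppages; refcounts: pp0:1 pp1:1 pp2:1 pp3:1 pp4:1 pp5:1 pp6:1 pp7:1
Op 7: write(P0, v0, 177). refcount(pp5)=1 -> write in place. 8 ppages; refcounts: pp0:1 pp1:1 pp2:1 pp3:1 pp4:1 pp5:1 pp6:1 pp7:1
Op 8: write(P0, v2, 117). refcount(pp6)=1 -> write in place. 8 ppages; refcounts: pp0:1 pp1:1 pp2:1 pp3:1 pp4:1 pp5:1 pp6:1 pp7:1
Op 9: write(P1, v0, 176). refcount(pp0)=1 -> write in place. 8 ppages; refcounts: pp0:1 pp1:1 pp2:1 pp3:1 pp4:1 pp5:1 pp6:1 pp7:1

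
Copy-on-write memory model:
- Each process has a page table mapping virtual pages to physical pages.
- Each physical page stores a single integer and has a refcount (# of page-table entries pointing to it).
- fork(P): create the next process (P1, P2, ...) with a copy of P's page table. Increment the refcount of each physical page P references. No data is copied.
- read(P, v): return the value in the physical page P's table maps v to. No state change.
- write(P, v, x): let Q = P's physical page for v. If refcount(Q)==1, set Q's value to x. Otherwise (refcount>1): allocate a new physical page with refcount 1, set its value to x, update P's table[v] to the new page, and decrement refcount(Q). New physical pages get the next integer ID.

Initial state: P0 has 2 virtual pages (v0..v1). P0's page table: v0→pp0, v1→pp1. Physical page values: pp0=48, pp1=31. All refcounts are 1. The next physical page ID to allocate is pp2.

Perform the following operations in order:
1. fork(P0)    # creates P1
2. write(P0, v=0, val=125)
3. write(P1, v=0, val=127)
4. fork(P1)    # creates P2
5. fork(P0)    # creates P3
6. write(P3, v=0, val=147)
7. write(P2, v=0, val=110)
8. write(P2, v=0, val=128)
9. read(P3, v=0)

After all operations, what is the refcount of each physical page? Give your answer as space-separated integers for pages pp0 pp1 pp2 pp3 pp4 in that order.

Answer: 1 4 1 1 1

Derivation:
Op 1: fork(P0) -> P1. 2 ppages; refcounts: pp0:2 pp1:2
Op 2: write(P0, v0, 125). refcount(pp0)=2>1 -> COPY to pp2. 3 ppages; refcounts: pp0:1 pp1:2 pp2:1
Op 3: write(P1, v0, 127). refcount(pp0)=1 -> write in place. 3 ppages; refcounts: pp0:1 pp1:2 pp2:1
Op 4: fork(P1) -> P2. 3 ppages; refcounts: pp0:2 pp1:3 pp2:1
Op 5: fork(P0) -> P3. 3 ppages; refcounts: pp0:2 pp1:4 pp2:2
Op 6: write(P3, v0, 147). refcount(pp2)=2>1 -> COPY to pp3. 4 ppages; refcounts: pp0:2 pp1:4 pp2:1 pp3:1
Op 7: write(P2, v0, 110). refcount(pp0)=2>1 -> COPY to pp4. 5 ppages; refcounts: pp0:1 pp1:4 pp2:1 pp3:1 pp4:1
Op 8: write(P2, v0, 128). refcount(pp4)=1 -> write in place. 5 ppages; refcounts: pp0:1 pp1:4 pp2:1 pp3:1 pp4:1
Op 9: read(P3, v0) -> 147. No state change.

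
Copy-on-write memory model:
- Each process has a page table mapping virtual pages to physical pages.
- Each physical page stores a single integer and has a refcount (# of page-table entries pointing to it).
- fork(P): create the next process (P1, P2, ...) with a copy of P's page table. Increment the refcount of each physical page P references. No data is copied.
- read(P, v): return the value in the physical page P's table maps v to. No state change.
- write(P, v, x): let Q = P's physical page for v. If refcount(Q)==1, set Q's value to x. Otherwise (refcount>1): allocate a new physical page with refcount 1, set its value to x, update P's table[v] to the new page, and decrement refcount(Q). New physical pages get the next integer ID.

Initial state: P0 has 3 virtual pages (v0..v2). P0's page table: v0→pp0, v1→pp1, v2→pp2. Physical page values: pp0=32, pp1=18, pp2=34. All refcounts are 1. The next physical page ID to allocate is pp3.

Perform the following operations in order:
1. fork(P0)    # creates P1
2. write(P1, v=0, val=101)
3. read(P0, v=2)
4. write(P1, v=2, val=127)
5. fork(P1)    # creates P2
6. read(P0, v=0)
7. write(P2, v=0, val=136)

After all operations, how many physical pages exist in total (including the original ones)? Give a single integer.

Op 1: fork(P0) -> P1. 3 ppages; refcounts: pp0:2 pp1:2 pp2:2
Op 2: write(P1, v0, 101). refcount(pp0)=2>1 -> COPY to pp3. 4 ppages; refcounts: pp0:1 pp1:2 pp2:2 pp3:1
Op 3: read(P0, v2) -> 34. No state change.
Op 4: write(P1, v2, 127). refcount(pp2)=2>1 -> COPY to pp4. 5 ppages; refcounts: pp0:1 pp1:2 pp2:1 pp3:1 pp4:1
Op 5: fork(P1) -> P2. 5 ppages; refcounts: pp0:1 pp1:3 pp2:1 pp3:2 pp4:2
Op 6: read(P0, v0) -> 32. No state change.
Op 7: write(P2, v0, 136). refcount(pp3)=2>1 -> COPY to pp5. 6 ppages; refcounts: pp0:1 pp1:3 pp2:1 pp3:1 pp4:2 pp5:1

Answer: 6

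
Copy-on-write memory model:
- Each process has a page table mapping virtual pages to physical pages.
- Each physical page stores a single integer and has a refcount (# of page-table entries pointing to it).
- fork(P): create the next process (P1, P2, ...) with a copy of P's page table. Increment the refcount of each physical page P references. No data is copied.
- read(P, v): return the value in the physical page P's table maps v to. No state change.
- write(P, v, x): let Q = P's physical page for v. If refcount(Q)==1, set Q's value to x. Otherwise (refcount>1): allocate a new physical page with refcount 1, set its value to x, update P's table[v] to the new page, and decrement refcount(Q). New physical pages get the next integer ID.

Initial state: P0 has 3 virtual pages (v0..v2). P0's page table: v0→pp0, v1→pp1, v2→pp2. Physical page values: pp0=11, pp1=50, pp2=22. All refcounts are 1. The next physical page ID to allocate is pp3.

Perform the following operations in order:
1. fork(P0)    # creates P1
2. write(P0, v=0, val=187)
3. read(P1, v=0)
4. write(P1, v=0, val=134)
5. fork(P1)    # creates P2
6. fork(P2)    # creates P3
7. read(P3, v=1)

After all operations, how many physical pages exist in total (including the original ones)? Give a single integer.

Answer: 4

Derivation:
Op 1: fork(P0) -> P1. 3 ppages; refcounts: pp0:2 pp1:2 pp2:2
Op 2: write(P0, v0, 187). refcount(pp0)=2>1 -> COPY to pp3. 4 ppages; refcounts: pp0:1 pp1:2 pp2:2 pp3:1
Op 3: read(P1, v0) -> 11. No state change.
Op 4: write(P1, v0, 134). refcount(pp0)=1 -> write in place. 4 ppages; refcounts: pp0:1 pp1:2 pp2:2 pp3:1
Op 5: fork(P1) -> P2. 4 ppages; refcounts: pp0:2 pp1:3 pp2:3 pp3:1
Op 6: fork(P2) -> P3. 4 ppages; refcounts: pp0:3 pp1:4 pp2:4 pp3:1
Op 7: read(P3, v1) -> 50. No state change.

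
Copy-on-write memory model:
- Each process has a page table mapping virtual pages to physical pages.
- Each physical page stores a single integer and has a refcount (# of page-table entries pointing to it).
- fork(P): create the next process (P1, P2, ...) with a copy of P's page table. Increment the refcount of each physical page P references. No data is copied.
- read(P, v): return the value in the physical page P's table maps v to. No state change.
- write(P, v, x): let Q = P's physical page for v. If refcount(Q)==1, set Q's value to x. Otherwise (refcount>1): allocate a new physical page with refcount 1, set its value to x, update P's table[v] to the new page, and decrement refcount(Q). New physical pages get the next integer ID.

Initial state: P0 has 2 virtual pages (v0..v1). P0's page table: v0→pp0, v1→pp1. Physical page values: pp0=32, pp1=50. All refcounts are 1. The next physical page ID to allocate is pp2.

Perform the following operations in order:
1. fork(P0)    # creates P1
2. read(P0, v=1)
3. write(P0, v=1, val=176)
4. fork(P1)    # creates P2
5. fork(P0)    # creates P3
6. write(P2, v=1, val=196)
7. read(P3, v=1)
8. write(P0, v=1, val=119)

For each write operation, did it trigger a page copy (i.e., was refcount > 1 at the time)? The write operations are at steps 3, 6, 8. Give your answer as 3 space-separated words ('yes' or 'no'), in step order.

Op 1: fork(P0) -> P1. 2 ppages; refcounts: pp0:2 pp1:2
Op 2: read(P0, v1) -> 50. No state change.
Op 3: write(P0, v1, 176). refcount(pp1)=2>1 -> COPY to pp2. 3 ppages; refcounts: pp0:2 pp1:1 pp2:1
Op 4: fork(P1) -> P2. 3 ppages; refcounts: pp0:3 pp1:2 pp2:1
Op 5: fork(P0) -> P3. 3 ppages; refcounts: pp0:4 pp1:2 pp2:2
Op 6: write(P2, v1, 196). refcount(pp1)=2>1 -> COPY to pp3. 4 ppages; refcounts: pp0:4 pp1:1 pp2:2 pp3:1
Op 7: read(P3, v1) -> 176. No state change.
Op 8: write(P0, v1, 119). refcount(pp2)=2>1 -> COPY to pp4. 5 ppages; refcounts: pp0:4 pp1:1 pp2:1 pp3:1 pp4:1

yes yes yes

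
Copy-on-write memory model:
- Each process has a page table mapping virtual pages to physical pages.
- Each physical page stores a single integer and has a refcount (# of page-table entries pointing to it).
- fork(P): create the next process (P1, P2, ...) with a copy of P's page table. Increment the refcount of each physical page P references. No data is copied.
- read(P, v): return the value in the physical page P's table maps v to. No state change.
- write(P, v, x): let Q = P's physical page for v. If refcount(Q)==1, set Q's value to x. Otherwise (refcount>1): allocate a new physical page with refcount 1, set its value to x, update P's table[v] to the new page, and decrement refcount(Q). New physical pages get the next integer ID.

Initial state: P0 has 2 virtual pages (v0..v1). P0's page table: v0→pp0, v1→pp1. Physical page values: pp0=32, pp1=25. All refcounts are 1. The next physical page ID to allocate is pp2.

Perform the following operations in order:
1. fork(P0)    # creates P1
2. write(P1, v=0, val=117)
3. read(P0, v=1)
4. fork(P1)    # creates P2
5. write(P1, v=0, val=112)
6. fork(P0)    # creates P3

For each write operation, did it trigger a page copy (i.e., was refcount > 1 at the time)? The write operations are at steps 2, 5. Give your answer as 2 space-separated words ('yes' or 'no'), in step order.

Op 1: fork(P0) -> P1. 2 ppages; refcounts: pp0:2 pp1:2
Op 2: write(P1, v0, 117). refcount(pp0)=2>1 -> COPY to pp2. 3 ppages; refcounts: pp0:1 pp1:2 pp2:1
Op 3: read(P0, v1) -> 25. No state change.
Op 4: fork(P1) -> P2. 3 ppages; refcounts: pp0:1 pp1:3 pp2:2
Op 5: write(P1, v0, 112). refcount(pp2)=2>1 -> COPY to pp3. 4 ppages; refcounts: pp0:1 pp1:3 pp2:1 pp3:1
Op 6: fork(P0) -> P3. 4 ppages; refcounts: pp0:2 pp1:4 pp2:1 pp3:1

yes yes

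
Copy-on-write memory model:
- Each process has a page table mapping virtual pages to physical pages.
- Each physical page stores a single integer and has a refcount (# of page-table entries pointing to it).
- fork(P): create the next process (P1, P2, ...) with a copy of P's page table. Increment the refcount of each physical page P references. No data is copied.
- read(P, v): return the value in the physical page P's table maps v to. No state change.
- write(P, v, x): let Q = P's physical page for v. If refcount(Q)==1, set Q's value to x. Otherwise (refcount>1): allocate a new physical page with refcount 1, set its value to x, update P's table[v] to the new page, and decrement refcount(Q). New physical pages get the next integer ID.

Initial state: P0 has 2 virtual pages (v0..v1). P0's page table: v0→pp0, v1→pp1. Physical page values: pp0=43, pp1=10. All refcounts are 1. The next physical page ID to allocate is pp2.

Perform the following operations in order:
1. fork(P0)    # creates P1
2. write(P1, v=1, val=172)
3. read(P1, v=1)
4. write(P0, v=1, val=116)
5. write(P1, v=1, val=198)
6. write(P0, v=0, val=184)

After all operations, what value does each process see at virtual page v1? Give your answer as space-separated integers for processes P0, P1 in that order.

Op 1: fork(P0) -> P1. 2 ppages; refcounts: pp0:2 pp1:2
Op 2: write(P1, v1, 172). refcount(pp1)=2>1 -> COPY to pp2. 3 ppages; refcounts: pp0:2 pp1:1 pp2:1
Op 3: read(P1, v1) -> 172. No state change.
Op 4: write(P0, v1, 116). refcount(pp1)=1 -> write in place. 3 ppages; refcounts: pp0:2 pp1:1 pp2:1
Op 5: write(P1, v1, 198). refcount(pp2)=1 -> write in place. 3 ppages; refcounts: pp0:2 pp1:1 pp2:1
Op 6: write(P0, v0, 184). refcount(pp0)=2>1 -> COPY to pp3. 4 ppages; refcounts: pp0:1 pp1:1 pp2:1 pp3:1
P0: v1 -> pp1 = 116
P1: v1 -> pp2 = 198

Answer: 116 198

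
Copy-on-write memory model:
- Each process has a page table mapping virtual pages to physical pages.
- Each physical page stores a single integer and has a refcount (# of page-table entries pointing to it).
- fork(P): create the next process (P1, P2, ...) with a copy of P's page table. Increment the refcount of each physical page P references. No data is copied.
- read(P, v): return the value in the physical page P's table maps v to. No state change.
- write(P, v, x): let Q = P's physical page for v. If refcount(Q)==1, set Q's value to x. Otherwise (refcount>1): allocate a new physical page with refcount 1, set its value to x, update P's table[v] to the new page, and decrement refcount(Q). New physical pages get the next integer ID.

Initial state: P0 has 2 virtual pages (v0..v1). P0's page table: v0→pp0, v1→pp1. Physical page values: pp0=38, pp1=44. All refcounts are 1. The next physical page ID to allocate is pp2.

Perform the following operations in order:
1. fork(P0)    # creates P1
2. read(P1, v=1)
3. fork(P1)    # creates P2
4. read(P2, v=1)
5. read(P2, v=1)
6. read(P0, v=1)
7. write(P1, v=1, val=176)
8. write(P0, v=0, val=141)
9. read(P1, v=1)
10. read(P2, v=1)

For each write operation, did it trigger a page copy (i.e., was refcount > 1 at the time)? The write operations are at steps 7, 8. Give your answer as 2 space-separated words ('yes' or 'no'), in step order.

Op 1: fork(P0) -> P1. 2 ppages; refcounts: pp0:2 pp1:2
Op 2: read(P1, v1) -> 44. No state change.
Op 3: fork(P1) -> P2. 2 ppages; refcounts: pp0:3 pp1:3
Op 4: read(P2, v1) -> 44. No state change.
Op 5: read(P2, v1) -> 44. No state change.
Op 6: read(P0, v1) -> 44. No state change.
Op 7: write(P1, v1, 176). refcount(pp1)=3>1 -> COPY to pp2. 3 ppages; refcounts: pp0:3 pp1:2 pp2:1
Op 8: write(P0, v0, 141). refcount(pp0)=3>1 -> COPY to pp3. 4 ppages; refcounts: pp0:2 pp1:2 pp2:1 pp3:1
Op 9: read(P1, v1) -> 176. No state change.
Op 10: read(P2, v1) -> 44. No state change.

yes yes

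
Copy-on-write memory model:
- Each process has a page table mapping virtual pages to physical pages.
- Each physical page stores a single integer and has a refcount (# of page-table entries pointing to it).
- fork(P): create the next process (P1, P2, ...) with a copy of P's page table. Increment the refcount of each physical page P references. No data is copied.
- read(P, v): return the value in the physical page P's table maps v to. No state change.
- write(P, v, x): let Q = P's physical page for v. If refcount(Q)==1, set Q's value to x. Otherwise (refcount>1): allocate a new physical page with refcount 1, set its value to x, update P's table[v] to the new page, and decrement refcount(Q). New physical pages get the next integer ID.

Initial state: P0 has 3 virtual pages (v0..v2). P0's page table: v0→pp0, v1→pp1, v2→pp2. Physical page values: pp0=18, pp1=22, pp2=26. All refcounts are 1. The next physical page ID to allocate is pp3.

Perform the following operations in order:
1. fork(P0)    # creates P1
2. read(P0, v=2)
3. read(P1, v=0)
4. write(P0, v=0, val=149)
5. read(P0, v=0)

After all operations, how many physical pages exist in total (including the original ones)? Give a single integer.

Op 1: fork(P0) -> P1. 3 ppages; refcounts: pp0:2 pp1:2 pp2:2
Op 2: read(P0, v2) -> 26. No state change.
Op 3: read(P1, v0) -> 18. No state change.
Op 4: write(P0, v0, 149). refcount(pp0)=2>1 -> COPY to pp3. 4 ppages; refcounts: pp0:1 pp1:2 pp2:2 pp3:1
Op 5: read(P0, v0) -> 149. No state change.

Answer: 4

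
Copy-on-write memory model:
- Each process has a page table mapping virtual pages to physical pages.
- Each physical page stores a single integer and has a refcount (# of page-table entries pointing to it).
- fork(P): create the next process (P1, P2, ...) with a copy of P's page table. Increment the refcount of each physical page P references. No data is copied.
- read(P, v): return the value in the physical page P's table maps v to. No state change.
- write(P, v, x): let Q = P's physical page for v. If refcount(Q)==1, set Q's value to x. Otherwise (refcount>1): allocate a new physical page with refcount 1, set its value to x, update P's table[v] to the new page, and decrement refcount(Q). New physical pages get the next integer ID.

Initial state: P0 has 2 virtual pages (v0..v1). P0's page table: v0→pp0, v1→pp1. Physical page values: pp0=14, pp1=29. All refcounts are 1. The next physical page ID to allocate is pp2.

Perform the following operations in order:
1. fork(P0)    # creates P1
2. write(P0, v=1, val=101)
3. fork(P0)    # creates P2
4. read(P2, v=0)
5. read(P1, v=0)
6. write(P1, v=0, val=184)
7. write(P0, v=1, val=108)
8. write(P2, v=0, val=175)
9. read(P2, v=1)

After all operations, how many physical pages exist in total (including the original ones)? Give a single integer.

Op 1: fork(P0) -> P1. 2 ppages; refcounts: pp0:2 pp1:2
Op 2: write(P0, v1, 101). refcount(pp1)=2>1 -> COPY to pp2. 3 ppages; refcounts: pp0:2 pp1:1 pp2:1
Op 3: fork(P0) -> P2. 3 ppages; refcounts: pp0:3 pp1:1 pp2:2
Op 4: read(P2, v0) -> 14. No state change.
Op 5: read(P1, v0) -> 14. No state change.
Op 6: write(P1, v0, 184). refcount(pp0)=3>1 -> COPY to pp3. 4 ppages; refcounts: pp0:2 pp1:1 pp2:2 pp3:1
Op 7: write(P0, v1, 108). refcount(pp2)=2>1 -> COPY to pp4. 5 ppages; refcounts: pp0:2 pp1:1 pp2:1 pp3:1 pp4:1
Op 8: write(P2, v0, 175). refcount(pp0)=2>1 -> COPY to pp5. 6 ppages; refcounts: pp0:1 pp1:1 pp2:1 pp3:1 pp4:1 pp5:1
Op 9: read(P2, v1) -> 101. No state change.

Answer: 6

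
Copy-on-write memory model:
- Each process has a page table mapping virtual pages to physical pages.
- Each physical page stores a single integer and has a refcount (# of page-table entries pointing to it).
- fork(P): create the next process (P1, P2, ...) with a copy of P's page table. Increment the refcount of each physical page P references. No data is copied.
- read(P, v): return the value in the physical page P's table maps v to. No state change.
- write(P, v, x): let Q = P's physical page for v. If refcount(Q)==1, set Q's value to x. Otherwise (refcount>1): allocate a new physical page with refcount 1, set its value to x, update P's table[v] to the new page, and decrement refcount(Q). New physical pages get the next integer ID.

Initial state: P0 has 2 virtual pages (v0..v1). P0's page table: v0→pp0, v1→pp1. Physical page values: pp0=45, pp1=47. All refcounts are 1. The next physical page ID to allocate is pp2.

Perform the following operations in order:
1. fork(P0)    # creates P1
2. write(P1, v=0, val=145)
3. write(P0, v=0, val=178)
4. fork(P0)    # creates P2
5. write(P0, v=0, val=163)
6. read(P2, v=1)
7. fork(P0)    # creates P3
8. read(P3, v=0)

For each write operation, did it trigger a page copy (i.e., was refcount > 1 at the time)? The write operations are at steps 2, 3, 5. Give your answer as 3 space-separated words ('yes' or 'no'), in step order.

Op 1: fork(P0) -> P1. 2 ppages; refcounts: pp0:2 pp1:2
Op 2: write(P1, v0, 145). refcount(pp0)=2>1 -> COPY to pp2. 3 ppages; refcounts: pp0:1 pp1:2 pp2:1
Op 3: write(P0, v0, 178). refcount(pp0)=1 -> write in place. 3 ppages; refcounts: pp0:1 pp1:2 pp2:1
Op 4: fork(P0) -> P2. 3 ppages; refcounts: pp0:2 pp1:3 pp2:1
Op 5: write(P0, v0, 163). refcount(pp0)=2>1 -> COPY to pp3. 4 ppages; refcounts: pp0:1 pp1:3 pp2:1 pp3:1
Op 6: read(P2, v1) -> 47. No state change.
Op 7: fork(P0) -> P3. 4 ppages; refcounts: pp0:1 pp1:4 pp2:1 pp3:2
Op 8: read(P3, v0) -> 163. No state change.

yes no yes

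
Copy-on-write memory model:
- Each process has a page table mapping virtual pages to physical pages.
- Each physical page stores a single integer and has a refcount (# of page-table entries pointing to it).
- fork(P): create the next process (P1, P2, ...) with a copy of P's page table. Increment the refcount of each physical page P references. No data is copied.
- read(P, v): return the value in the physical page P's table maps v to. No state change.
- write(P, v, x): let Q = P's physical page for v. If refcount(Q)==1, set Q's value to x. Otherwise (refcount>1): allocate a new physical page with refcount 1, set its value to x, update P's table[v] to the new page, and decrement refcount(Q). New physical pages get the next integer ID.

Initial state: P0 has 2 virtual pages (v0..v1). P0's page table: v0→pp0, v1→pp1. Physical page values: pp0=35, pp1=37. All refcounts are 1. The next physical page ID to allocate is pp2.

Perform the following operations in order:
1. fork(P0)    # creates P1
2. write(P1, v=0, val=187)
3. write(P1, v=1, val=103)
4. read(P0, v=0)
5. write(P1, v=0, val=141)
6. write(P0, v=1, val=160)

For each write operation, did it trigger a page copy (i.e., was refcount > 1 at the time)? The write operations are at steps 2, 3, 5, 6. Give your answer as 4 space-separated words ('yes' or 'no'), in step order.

Op 1: fork(P0) -> P1. 2 ppages; refcounts: pp0:2 pp1:2
Op 2: write(P1, v0, 187). refcount(pp0)=2>1 -> COPY to pp2. 3 ppages; refcounts: pp0:1 pp1:2 pp2:1
Op 3: write(P1, v1, 103). refcount(pp1)=2>1 -> COPY to pp3. 4 ppages; refcounts: pp0:1 pp1:1 pp2:1 pp3:1
Op 4: read(P0, v0) -> 35. No state change.
Op 5: write(P1, v0, 141). refcount(pp2)=1 -> write in place. 4 ppages; refcounts: pp0:1 pp1:1 pp2:1 pp3:1
Op 6: write(P0, v1, 160). refcount(pp1)=1 -> write in place. 4 ppages; refcounts: pp0:1 pp1:1 pp2:1 pp3:1

yes yes no no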